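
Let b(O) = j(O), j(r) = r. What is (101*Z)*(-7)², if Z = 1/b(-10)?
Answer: -4949/10 ≈ -494.90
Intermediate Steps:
b(O) = O
Z = -⅒ (Z = 1/(-10) = -⅒ ≈ -0.10000)
(101*Z)*(-7)² = (101*(-⅒))*(-7)² = -101/10*49 = -4949/10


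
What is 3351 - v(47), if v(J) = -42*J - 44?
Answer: 5369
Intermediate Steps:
v(J) = -44 - 42*J
3351 - v(47) = 3351 - (-44 - 42*47) = 3351 - (-44 - 1974) = 3351 - 1*(-2018) = 3351 + 2018 = 5369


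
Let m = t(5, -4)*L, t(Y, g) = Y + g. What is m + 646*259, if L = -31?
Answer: 167283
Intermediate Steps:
m = -31 (m = (5 - 4)*(-31) = 1*(-31) = -31)
m + 646*259 = -31 + 646*259 = -31 + 167314 = 167283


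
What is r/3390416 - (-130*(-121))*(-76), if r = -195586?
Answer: 2026587162047/1695208 ≈ 1.1955e+6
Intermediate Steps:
r/3390416 - (-130*(-121))*(-76) = -195586/3390416 - (-130*(-121))*(-76) = -195586*1/3390416 - 15730*(-76) = -97793/1695208 - 1*(-1195480) = -97793/1695208 + 1195480 = 2026587162047/1695208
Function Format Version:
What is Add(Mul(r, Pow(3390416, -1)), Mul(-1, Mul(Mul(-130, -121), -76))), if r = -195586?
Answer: Rational(2026587162047, 1695208) ≈ 1.1955e+6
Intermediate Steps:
Add(Mul(r, Pow(3390416, -1)), Mul(-1, Mul(Mul(-130, -121), -76))) = Add(Mul(-195586, Pow(3390416, -1)), Mul(-1, Mul(Mul(-130, -121), -76))) = Add(Mul(-195586, Rational(1, 3390416)), Mul(-1, Mul(15730, -76))) = Add(Rational(-97793, 1695208), Mul(-1, -1195480)) = Add(Rational(-97793, 1695208), 1195480) = Rational(2026587162047, 1695208)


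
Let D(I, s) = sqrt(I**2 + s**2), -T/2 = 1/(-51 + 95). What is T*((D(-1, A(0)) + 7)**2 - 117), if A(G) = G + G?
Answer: 53/22 ≈ 2.4091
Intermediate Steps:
A(G) = 2*G
T = -1/22 (T = -2/(-51 + 95) = -2/44 = -2*1/44 = -1/22 ≈ -0.045455)
T*((D(-1, A(0)) + 7)**2 - 117) = -((sqrt((-1)**2 + (2*0)**2) + 7)**2 - 117)/22 = -((sqrt(1 + 0**2) + 7)**2 - 117)/22 = -((sqrt(1 + 0) + 7)**2 - 117)/22 = -((sqrt(1) + 7)**2 - 117)/22 = -((1 + 7)**2 - 117)/22 = -(8**2 - 117)/22 = -(64 - 117)/22 = -1/22*(-53) = 53/22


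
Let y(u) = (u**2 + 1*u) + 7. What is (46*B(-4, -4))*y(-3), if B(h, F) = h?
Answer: -2392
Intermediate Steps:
y(u) = 7 + u + u**2 (y(u) = (u**2 + u) + 7 = (u + u**2) + 7 = 7 + u + u**2)
(46*B(-4, -4))*y(-3) = (46*(-4))*(7 - 3 + (-3)**2) = -184*(7 - 3 + 9) = -184*13 = -2392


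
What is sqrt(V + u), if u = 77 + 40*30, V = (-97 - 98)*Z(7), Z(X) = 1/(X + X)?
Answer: sqrt(247562)/14 ≈ 35.540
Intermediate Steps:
Z(X) = 1/(2*X)
V = -195/14 (V = (-97 - 98)*((1/2)/7) = -195/(2*7) = -195*1/14 = -195/14 ≈ -13.929)
u = 1277 (u = 77 + 1200 = 1277)
sqrt(V + u) = sqrt(-195/14 + 1277) = sqrt(17683/14) = sqrt(247562)/14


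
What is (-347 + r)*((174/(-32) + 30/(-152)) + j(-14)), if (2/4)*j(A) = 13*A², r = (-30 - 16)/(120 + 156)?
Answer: -3223382093/1824 ≈ -1.7672e+6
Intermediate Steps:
r = -⅙ (r = -46/276 = -46*1/276 = -⅙ ≈ -0.16667)
j(A) = 26*A² (j(A) = 2*(13*A²) = 26*A²)
(-347 + r)*((174/(-32) + 30/(-152)) + j(-14)) = (-347 - ⅙)*((174/(-32) + 30/(-152)) + 26*(-14)²) = -2083*((174*(-1/32) + 30*(-1/152)) + 26*196)/6 = -2083*((-87/16 - 15/76) + 5096)/6 = -2083*(-1713/304 + 5096)/6 = -2083/6*1547471/304 = -3223382093/1824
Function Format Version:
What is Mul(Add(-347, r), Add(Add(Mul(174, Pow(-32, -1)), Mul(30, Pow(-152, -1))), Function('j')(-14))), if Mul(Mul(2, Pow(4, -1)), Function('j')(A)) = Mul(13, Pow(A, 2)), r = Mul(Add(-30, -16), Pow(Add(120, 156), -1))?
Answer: Rational(-3223382093, 1824) ≈ -1.7672e+6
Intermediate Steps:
r = Rational(-1, 6) (r = Mul(-46, Pow(276, -1)) = Mul(-46, Rational(1, 276)) = Rational(-1, 6) ≈ -0.16667)
Function('j')(A) = Mul(26, Pow(A, 2)) (Function('j')(A) = Mul(2, Mul(13, Pow(A, 2))) = Mul(26, Pow(A, 2)))
Mul(Add(-347, r), Add(Add(Mul(174, Pow(-32, -1)), Mul(30, Pow(-152, -1))), Function('j')(-14))) = Mul(Add(-347, Rational(-1, 6)), Add(Add(Mul(174, Pow(-32, -1)), Mul(30, Pow(-152, -1))), Mul(26, Pow(-14, 2)))) = Mul(Rational(-2083, 6), Add(Add(Mul(174, Rational(-1, 32)), Mul(30, Rational(-1, 152))), Mul(26, 196))) = Mul(Rational(-2083, 6), Add(Add(Rational(-87, 16), Rational(-15, 76)), 5096)) = Mul(Rational(-2083, 6), Add(Rational(-1713, 304), 5096)) = Mul(Rational(-2083, 6), Rational(1547471, 304)) = Rational(-3223382093, 1824)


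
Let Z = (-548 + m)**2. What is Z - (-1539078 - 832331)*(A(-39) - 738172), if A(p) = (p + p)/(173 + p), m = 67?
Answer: -117284094515080/67 ≈ -1.7505e+12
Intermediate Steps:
A(p) = 2*p/(173 + p) (A(p) = (2*p)/(173 + p) = 2*p/(173 + p))
Z = 231361 (Z = (-548 + 67)**2 = (-481)**2 = 231361)
Z - (-1539078 - 832331)*(A(-39) - 738172) = 231361 - (-1539078 - 832331)*(2*(-39)/(173 - 39) - 738172) = 231361 - (-2371409)*(2*(-39)/134 - 738172) = 231361 - (-2371409)*(2*(-39)*(1/134) - 738172) = 231361 - (-2371409)*(-39/67 - 738172) = 231361 - (-2371409)*(-49457563)/67 = 231361 - 1*117284110016267/67 = 231361 - 117284110016267/67 = -117284094515080/67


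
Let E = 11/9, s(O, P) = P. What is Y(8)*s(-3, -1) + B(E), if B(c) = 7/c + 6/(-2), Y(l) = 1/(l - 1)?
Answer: 199/77 ≈ 2.5844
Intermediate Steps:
E = 11/9 (E = 11*(⅑) = 11/9 ≈ 1.2222)
Y(l) = 1/(-1 + l)
B(c) = -3 + 7/c (B(c) = 7/c + 6*(-½) = 7/c - 3 = -3 + 7/c)
Y(8)*s(-3, -1) + B(E) = -1/(-1 + 8) + (-3 + 7/(11/9)) = -1/7 + (-3 + 7*(9/11)) = (⅐)*(-1) + (-3 + 63/11) = -⅐ + 30/11 = 199/77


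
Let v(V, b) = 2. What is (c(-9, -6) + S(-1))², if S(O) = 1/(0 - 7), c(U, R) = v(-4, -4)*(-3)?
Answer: 1849/49 ≈ 37.735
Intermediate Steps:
c(U, R) = -6 (c(U, R) = 2*(-3) = -6)
S(O) = -⅐ (S(O) = 1/(-7) = -⅐)
(c(-9, -6) + S(-1))² = (-6 - ⅐)² = (-43/7)² = 1849/49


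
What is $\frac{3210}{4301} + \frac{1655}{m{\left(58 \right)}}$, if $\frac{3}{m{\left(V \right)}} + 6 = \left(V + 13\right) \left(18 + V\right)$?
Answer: $\frac{38366865080}{12903} \approx 2.9735 \cdot 10^{6}$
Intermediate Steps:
$m{\left(V \right)} = \frac{3}{-6 + \left(13 + V\right) \left(18 + V\right)}$ ($m{\left(V \right)} = \frac{3}{-6 + \left(V + 13\right) \left(18 + V\right)} = \frac{3}{-6 + \left(13 + V\right) \left(18 + V\right)}$)
$\frac{3210}{4301} + \frac{1655}{m{\left(58 \right)}} = \frac{3210}{4301} + \frac{1655}{3 \frac{1}{228 + 58^{2} + 31 \cdot 58}} = 3210 \cdot \frac{1}{4301} + \frac{1655}{3 \frac{1}{228 + 3364 + 1798}} = \frac{3210}{4301} + \frac{1655}{3 \cdot \frac{1}{5390}} = \frac{3210}{4301} + \frac{1655}{\frac{3}{5390}} = \frac{3210}{4301} + 1655 \cdot \frac{5390}{3} = \frac{3210}{4301} + \frac{8920450}{3} = \frac{38366865080}{12903}$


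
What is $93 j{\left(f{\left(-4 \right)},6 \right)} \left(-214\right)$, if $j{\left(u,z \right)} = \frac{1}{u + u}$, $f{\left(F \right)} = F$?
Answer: $\frac{9951}{4} \approx 2487.8$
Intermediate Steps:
$j{\left(u,z \right)} = \frac{1}{2 u}$
$93 j{\left(f{\left(-4 \right)},6 \right)} \left(-214\right) = 93 \frac{1}{2 \left(-4\right)} \left(-214\right) = 93 \cdot \frac{1}{2} \left(- \frac{1}{4}\right) \left(-214\right) = 93 \left(- \frac{1}{8}\right) \left(-214\right) = \left(- \frac{93}{8}\right) \left(-214\right) = \frac{9951}{4}$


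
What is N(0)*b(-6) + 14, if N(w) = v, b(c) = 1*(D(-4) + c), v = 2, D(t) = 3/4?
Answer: 7/2 ≈ 3.5000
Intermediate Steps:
D(t) = 3/4 (D(t) = 3*(1/4) = 3/4)
b(c) = 3/4 + c (b(c) = 1*(3/4 + c) = 3/4 + c)
N(w) = 2
N(0)*b(-6) + 14 = 2*(3/4 - 6) + 14 = 2*(-21/4) + 14 = -21/2 + 14 = 7/2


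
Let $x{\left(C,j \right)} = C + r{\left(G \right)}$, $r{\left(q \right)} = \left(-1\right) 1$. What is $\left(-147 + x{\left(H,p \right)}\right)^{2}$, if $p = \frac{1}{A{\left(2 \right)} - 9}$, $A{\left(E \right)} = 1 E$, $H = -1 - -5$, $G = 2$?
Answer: $20736$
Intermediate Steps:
$H = 4$ ($H = -1 + 5 = 4$)
$A{\left(E \right)} = E$
$p = - \frac{1}{7}$ ($p = \frac{1}{2 - 9} = \frac{1}{-7} = - \frac{1}{7} \approx -0.14286$)
$r{\left(q \right)} = -1$
$x{\left(C,j \right)} = -1 + C$ ($x{\left(C,j \right)} = C - 1 = -1 + C$)
$\left(-147 + x{\left(H,p \right)}\right)^{2} = \left(-147 + \left(-1 + 4\right)\right)^{2} = \left(-147 + 3\right)^{2} = \left(-144\right)^{2} = 20736$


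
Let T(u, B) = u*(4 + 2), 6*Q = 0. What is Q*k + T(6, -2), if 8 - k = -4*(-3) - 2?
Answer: 36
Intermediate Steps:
Q = 0 (Q = (⅙)*0 = 0)
k = -2 (k = 8 - (-4*(-3) - 2) = 8 - (12 - 2) = 8 - 1*10 = 8 - 10 = -2)
T(u, B) = 6*u (T(u, B) = u*6 = 6*u)
Q*k + T(6, -2) = 0*(-2) + 6*6 = 0 + 36 = 36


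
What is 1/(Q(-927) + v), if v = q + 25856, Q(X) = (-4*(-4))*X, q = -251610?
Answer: -1/240586 ≈ -4.1565e-6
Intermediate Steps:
Q(X) = 16*X
v = -225754 (v = -251610 + 25856 = -225754)
1/(Q(-927) + v) = 1/(16*(-927) - 225754) = 1/(-14832 - 225754) = 1/(-240586) = -1/240586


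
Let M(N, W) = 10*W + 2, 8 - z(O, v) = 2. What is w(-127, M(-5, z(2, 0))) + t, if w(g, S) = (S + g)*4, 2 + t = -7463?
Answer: -7725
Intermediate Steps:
z(O, v) = 6 (z(O, v) = 8 - 1*2 = 8 - 2 = 6)
M(N, W) = 2 + 10*W
t = -7465 (t = -2 - 7463 = -7465)
w(g, S) = 4*S + 4*g
w(-127, M(-5, z(2, 0))) + t = (4*(2 + 10*6) + 4*(-127)) - 7465 = (4*(2 + 60) - 508) - 7465 = (4*62 - 508) - 7465 = (248 - 508) - 7465 = -260 - 7465 = -7725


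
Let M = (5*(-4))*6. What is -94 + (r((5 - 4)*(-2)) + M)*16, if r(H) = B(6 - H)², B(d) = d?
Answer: -990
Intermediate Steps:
r(H) = (6 - H)²
M = -120 (M = -20*6 = -120)
-94 + (r((5 - 4)*(-2)) + M)*16 = -94 + ((-6 + (5 - 4)*(-2))² - 120)*16 = -94 + ((-6 + 1*(-2))² - 120)*16 = -94 + ((-6 - 2)² - 120)*16 = -94 + ((-8)² - 120)*16 = -94 + (64 - 120)*16 = -94 - 56*16 = -94 - 896 = -990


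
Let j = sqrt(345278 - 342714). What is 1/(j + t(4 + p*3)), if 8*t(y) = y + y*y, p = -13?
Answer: 2380/313001 - 32*sqrt(641)/313001 ≈ 0.0050154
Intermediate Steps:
t(y) = y/8 + y**2/8 (t(y) = (y + y*y)/8 = (y + y**2)/8 = y/8 + y**2/8)
j = 2*sqrt(641) (j = sqrt(2564) = 2*sqrt(641) ≈ 50.636)
1/(j + t(4 + p*3)) = 1/(2*sqrt(641) + (4 - 13*3)*(1 + (4 - 13*3))/8) = 1/(2*sqrt(641) + (4 - 39)*(1 + (4 - 39))/8) = 1/(2*sqrt(641) + (1/8)*(-35)*(1 - 35)) = 1/(2*sqrt(641) + (1/8)*(-35)*(-34)) = 1/(2*sqrt(641) + 595/4) = 1/(595/4 + 2*sqrt(641))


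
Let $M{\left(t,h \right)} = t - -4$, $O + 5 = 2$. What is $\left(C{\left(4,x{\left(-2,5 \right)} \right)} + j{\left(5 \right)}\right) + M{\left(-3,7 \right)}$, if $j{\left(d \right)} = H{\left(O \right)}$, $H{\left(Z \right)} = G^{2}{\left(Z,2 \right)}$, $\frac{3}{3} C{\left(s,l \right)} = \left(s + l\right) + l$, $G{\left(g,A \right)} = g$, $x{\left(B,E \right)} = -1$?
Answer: $12$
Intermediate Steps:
$O = -3$ ($O = -5 + 2 = -3$)
$M{\left(t,h \right)} = 4 + t$ ($M{\left(t,h \right)} = t + 4 = 4 + t$)
$C{\left(s,l \right)} = s + 2 l$ ($C{\left(s,l \right)} = \left(s + l\right) + l = \left(l + s\right) + l = s + 2 l$)
$H{\left(Z \right)} = Z^{2}$
$j{\left(d \right)} = 9$ ($j{\left(d \right)} = \left(-3\right)^{2} = 9$)
$\left(C{\left(4,x{\left(-2,5 \right)} \right)} + j{\left(5 \right)}\right) + M{\left(-3,7 \right)} = \left(\left(4 + 2 \left(-1\right)\right) + 9\right) + \left(4 - 3\right) = \left(\left(4 - 2\right) + 9\right) + 1 = \left(2 + 9\right) + 1 = 11 + 1 = 12$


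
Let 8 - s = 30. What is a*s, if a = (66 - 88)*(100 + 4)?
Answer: 50336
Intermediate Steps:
s = -22 (s = 8 - 1*30 = 8 - 30 = -22)
a = -2288 (a = -22*104 = -2288)
a*s = -2288*(-22) = 50336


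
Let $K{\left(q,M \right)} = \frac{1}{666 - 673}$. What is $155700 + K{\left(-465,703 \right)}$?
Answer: $\frac{1089899}{7} \approx 1.557 \cdot 10^{5}$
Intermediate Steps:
$K{\left(q,M \right)} = - \frac{1}{7}$ ($K{\left(q,M \right)} = \frac{1}{-7} = - \frac{1}{7}$)
$155700 + K{\left(-465,703 \right)} = 155700 - \frac{1}{7} = \frac{1089899}{7}$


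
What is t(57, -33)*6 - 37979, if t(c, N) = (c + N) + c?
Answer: -37493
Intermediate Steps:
t(c, N) = N + 2*c (t(c, N) = (N + c) + c = N + 2*c)
t(57, -33)*6 - 37979 = (-33 + 2*57)*6 - 37979 = (-33 + 114)*6 - 37979 = 81*6 - 37979 = 486 - 37979 = -37493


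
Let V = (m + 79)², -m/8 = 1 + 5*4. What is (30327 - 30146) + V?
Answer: 8102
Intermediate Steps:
m = -168 (m = -8*(1 + 5*4) = -8*(1 + 20) = -8*21 = -168)
V = 7921 (V = (-168 + 79)² = (-89)² = 7921)
(30327 - 30146) + V = (30327 - 30146) + 7921 = 181 + 7921 = 8102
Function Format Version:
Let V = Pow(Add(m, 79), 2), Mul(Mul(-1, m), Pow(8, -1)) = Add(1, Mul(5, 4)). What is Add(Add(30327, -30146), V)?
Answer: 8102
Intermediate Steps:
m = -168 (m = Mul(-8, Add(1, Mul(5, 4))) = Mul(-8, Add(1, 20)) = Mul(-8, 21) = -168)
V = 7921 (V = Pow(Add(-168, 79), 2) = Pow(-89, 2) = 7921)
Add(Add(30327, -30146), V) = Add(Add(30327, -30146), 7921) = Add(181, 7921) = 8102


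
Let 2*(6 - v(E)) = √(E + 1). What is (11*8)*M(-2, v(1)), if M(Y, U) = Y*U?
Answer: -1056 + 88*√2 ≈ -931.55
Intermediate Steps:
v(E) = 6 - √(1 + E)/2 (v(E) = 6 - √(E + 1)/2 = 6 - √(1 + E)/2)
M(Y, U) = U*Y
(11*8)*M(-2, v(1)) = (11*8)*((6 - √(1 + 1)/2)*(-2)) = 88*((6 - √2/2)*(-2)) = 88*(-12 + √2) = -1056 + 88*√2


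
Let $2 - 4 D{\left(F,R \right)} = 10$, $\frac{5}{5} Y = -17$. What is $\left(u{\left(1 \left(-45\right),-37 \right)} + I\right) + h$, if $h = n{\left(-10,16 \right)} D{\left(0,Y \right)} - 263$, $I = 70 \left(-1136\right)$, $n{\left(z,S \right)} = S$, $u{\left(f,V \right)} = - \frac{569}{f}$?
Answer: $- \frac{3591106}{45} \approx -79802.0$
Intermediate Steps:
$Y = -17$
$D{\left(F,R \right)} = -2$ ($D{\left(F,R \right)} = \frac{1}{2} - \frac{5}{2} = -2$)
$I = -79520$
$h = -295$ ($h = 16 \left(-2\right) - 263 = -32 - 263 = -295$)
$\left(u{\left(1 \left(-45\right),-37 \right)} + I\right) + h = \left(- \frac{569}{1 \left(-45\right)} - 79520\right) - 295 = \left(- \frac{569}{-45} - 79520\right) - 295 = \left(\left(-569\right) \left(- \frac{1}{45}\right) - 79520\right) - 295 = \left(\frac{569}{45} - 79520\right) - 295 = - \frac{3577831}{45} - 295 = - \frac{3591106}{45}$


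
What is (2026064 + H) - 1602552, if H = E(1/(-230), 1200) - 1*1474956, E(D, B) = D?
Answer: -241832121/230 ≈ -1.0514e+6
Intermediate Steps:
H = -339239881/230 (H = 1/(-230) - 1*1474956 = -1/230 - 1474956 = -339239881/230 ≈ -1.4750e+6)
(2026064 + H) - 1602552 = (2026064 - 339239881/230) - 1602552 = 126754839/230 - 1602552 = -241832121/230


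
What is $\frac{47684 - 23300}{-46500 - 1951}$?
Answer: $- \frac{24384}{48451} \approx -0.50327$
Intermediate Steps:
$\frac{47684 - 23300}{-46500 - 1951} = \frac{24384}{-48451} = 24384 \left(- \frac{1}{48451}\right) = - \frac{24384}{48451}$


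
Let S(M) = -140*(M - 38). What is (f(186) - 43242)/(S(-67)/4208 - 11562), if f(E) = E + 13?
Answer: 45281236/12159549 ≈ 3.7239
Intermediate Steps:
f(E) = 13 + E
S(M) = 5320 - 140*M (S(M) = -140*(-38 + M) = 5320 - 140*M)
(f(186) - 43242)/(S(-67)/4208 - 11562) = ((13 + 186) - 43242)/((5320 - 140*(-67))/4208 - 11562) = (199 - 43242)/((5320 + 9380)*(1/4208) - 11562) = -43043/(14700*(1/4208) - 11562) = -43043/(3675/1052 - 11562) = -43043/(-12159549/1052) = -43043*(-1052/12159549) = 45281236/12159549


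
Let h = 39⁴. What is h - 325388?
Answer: 1988053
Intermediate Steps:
h = 2313441
h - 325388 = 2313441 - 325388 = 1988053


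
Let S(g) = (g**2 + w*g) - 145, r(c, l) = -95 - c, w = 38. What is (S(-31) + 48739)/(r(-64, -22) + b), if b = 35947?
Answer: 48377/35916 ≈ 1.3469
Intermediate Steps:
S(g) = -145 + g**2 + 38*g (S(g) = (g**2 + 38*g) - 145 = -145 + g**2 + 38*g)
(S(-31) + 48739)/(r(-64, -22) + b) = ((-145 + (-31)**2 + 38*(-31)) + 48739)/((-95 - 1*(-64)) + 35947) = ((-145 + 961 - 1178) + 48739)/((-95 + 64) + 35947) = (-362 + 48739)/(-31 + 35947) = 48377/35916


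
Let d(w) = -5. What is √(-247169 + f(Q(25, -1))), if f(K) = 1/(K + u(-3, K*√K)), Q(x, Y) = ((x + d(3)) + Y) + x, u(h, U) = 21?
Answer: 8*I*√16317015/65 ≈ 497.16*I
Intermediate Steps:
Q(x, Y) = -5 + Y + 2*x (Q(x, Y) = ((x - 5) + Y) + x = ((-5 + x) + Y) + x = (-5 + Y + x) + x = -5 + Y + 2*x)
f(K) = 1/(21 + K) (f(K) = 1/(K + 21) = 1/(21 + K))
√(-247169 + f(Q(25, -1))) = √(-247169 + 1/(21 + (-5 - 1 + 2*25))) = √(-247169 + 1/(21 + (-5 - 1 + 50))) = √(-247169 + 1/(21 + 44)) = √(-247169 + 1/65) = √(-16065984/65) = 8*I*√16317015/65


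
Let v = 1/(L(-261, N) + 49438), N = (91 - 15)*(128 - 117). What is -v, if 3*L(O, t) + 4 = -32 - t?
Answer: -3/147442 ≈ -2.0347e-5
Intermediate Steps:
N = 836 (N = 76*11 = 836)
L(O, t) = -12 - t/3 (L(O, t) = -4/3 + (-32 - t)/3 = -4/3 + (-32/3 - t/3) = -12 - t/3)
v = 3/147442 (v = 1/((-12 - 1/3*836) + 49438) = 1/((-12 - 836/3) + 49438) = 1/(-872/3 + 49438) = 1/(147442/3) = 3/147442 ≈ 2.0347e-5)
-v = -1*3/147442 = -3/147442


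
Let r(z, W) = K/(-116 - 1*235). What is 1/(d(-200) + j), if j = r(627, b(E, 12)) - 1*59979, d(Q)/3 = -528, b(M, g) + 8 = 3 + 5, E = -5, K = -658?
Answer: -351/21607955 ≈ -1.6244e-5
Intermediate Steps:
b(M, g) = 0 (b(M, g) = -8 + (3 + 5) = -8 + 8 = 0)
r(z, W) = 658/351 (r(z, W) = -658/(-116 - 1*235) = -658/(-116 - 235) = -658/(-351) = -658*(-1/351) = 658/351)
d(Q) = -1584 (d(Q) = 3*(-528) = -1584)
j = -21051971/351 (j = 658/351 - 1*59979 = 658/351 - 59979 = -21051971/351 ≈ -59977.)
1/(d(-200) + j) = 1/(-1584 - 21051971/351) = 1/(-21607955/351) = -351/21607955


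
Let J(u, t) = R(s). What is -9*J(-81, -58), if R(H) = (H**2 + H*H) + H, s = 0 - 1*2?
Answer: -54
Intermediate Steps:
s = -2 (s = 0 - 2 = -2)
R(H) = H + 2*H**2 (R(H) = (H**2 + H**2) + H = 2*H**2 + H = H + 2*H**2)
J(u, t) = 6 (J(u, t) = -2*(1 + 2*(-2)) = -2*(1 - 4) = -2*(-3) = 6)
-9*J(-81, -58) = -9*6 = -54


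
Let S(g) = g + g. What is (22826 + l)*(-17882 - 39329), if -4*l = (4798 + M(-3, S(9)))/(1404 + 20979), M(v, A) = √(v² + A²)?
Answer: -58459705421887/44766 + 57211*√37/29844 ≈ -1.3059e+9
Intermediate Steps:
S(g) = 2*g
M(v, A) = √(A² + v²)
l = -2399/44766 - √37/29844 (l = -(4798 + √((2*9)² + (-3)²))/(4*(1404 + 20979)) = -(4798 + √(18² + 9))/(4*22383) = -(4798 + √(324 + 9))/(4*22383) = -(4798 + √333)/(4*22383) = -(4798 + 3*√37)/(4*22383) = -(4798/22383 + √37/7461)/4 = -2399/44766 - √37/29844 ≈ -0.053794)
(22826 + l)*(-17882 - 39329) = (22826 + (-2399/44766 - √37/29844))*(-17882 - 39329) = (1021826317/44766 - √37/29844)*(-57211) = -58459705421887/44766 + 57211*√37/29844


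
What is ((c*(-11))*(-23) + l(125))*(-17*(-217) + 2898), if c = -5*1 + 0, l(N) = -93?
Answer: -8945146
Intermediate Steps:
c = -5 (c = -5 + 0 = -5)
((c*(-11))*(-23) + l(125))*(-17*(-217) + 2898) = (-5*(-11)*(-23) - 93)*(-17*(-217) + 2898) = (55*(-23) - 93)*(3689 + 2898) = (-1265 - 93)*6587 = -1358*6587 = -8945146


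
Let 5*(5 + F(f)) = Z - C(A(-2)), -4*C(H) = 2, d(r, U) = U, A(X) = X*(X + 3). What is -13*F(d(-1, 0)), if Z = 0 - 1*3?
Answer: 143/2 ≈ 71.500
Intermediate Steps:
A(X) = X*(3 + X)
Z = -3 (Z = 0 - 3 = -3)
C(H) = -½ (C(H) = -¼*2 = -½)
F(f) = -11/2 (F(f) = -5 + (-3 - 1*(-½))/5 = -5 + (-3 + ½)/5 = -5 + (⅕)*(-5/2) = -5 - ½ = -11/2)
-13*F(d(-1, 0)) = -13*(-11/2) = 143/2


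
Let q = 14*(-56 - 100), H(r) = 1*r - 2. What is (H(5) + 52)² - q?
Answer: 5209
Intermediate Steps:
H(r) = -2 + r (H(r) = r - 2 = -2 + r)
q = -2184 (q = 14*(-156) = -2184)
(H(5) + 52)² - q = ((-2 + 5) + 52)² - 1*(-2184) = (3 + 52)² + 2184 = 55² + 2184 = 3025 + 2184 = 5209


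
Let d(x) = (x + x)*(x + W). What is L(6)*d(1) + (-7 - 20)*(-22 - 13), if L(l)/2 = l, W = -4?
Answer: 873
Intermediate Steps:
L(l) = 2*l
d(x) = 2*x*(-4 + x) (d(x) = (x + x)*(x - 4) = (2*x)*(-4 + x) = 2*x*(-4 + x))
L(6)*d(1) + (-7 - 20)*(-22 - 13) = (2*6)*(2*1*(-4 + 1)) + (-7 - 20)*(-22 - 13) = 12*(2*1*(-3)) - 27*(-35) = 12*(-6) + 945 = -72 + 945 = 873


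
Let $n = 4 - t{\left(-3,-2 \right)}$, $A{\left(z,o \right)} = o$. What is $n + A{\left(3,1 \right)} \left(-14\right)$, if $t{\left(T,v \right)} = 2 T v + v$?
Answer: $-20$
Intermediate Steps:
$t{\left(T,v \right)} = v + 2 T v$ ($t{\left(T,v \right)} = 2 T v + v = v + 2 T v$)
$n = -6$ ($n = 4 - - 2 \left(1 + 2 \left(-3\right)\right) = 4 - - 2 \left(1 - 6\right) = 4 - \left(-2\right) \left(-5\right) = 4 - 10 = -6$)
$n + A{\left(3,1 \right)} \left(-14\right) = -6 + 1 \left(-14\right) = -6 - 14 = -20$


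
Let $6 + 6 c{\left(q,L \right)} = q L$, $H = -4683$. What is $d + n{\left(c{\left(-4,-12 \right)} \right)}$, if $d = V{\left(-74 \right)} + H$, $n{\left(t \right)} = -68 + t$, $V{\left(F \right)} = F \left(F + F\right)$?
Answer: $6208$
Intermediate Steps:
$c{\left(q,L \right)} = -1 + \frac{L q}{6}$ ($c{\left(q,L \right)} = -1 + \frac{q L}{6} = -1 + \frac{L q}{6}$)
$V{\left(F \right)} = 2 F^{2}$ ($V{\left(F \right)} = F 2 F = 2 F^{2}$)
$d = 6269$ ($d = 2 \left(-74\right)^{2} - 4683 = 2 \cdot 5476 - 4683 = 10952 - 4683 = 6269$)
$d + n{\left(c{\left(-4,-12 \right)} \right)} = 6269 - \left(69 - 8\right) = 6269 + \left(-68 + \left(-1 + 8\right)\right) = 6269 + \left(-68 + 7\right) = 6269 - 61 = 6208$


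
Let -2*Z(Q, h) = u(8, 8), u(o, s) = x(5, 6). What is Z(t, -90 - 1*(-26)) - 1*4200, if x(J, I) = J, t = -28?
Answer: -8405/2 ≈ -4202.5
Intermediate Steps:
u(o, s) = 5
Z(Q, h) = -5/2 (Z(Q, h) = -1/2*5 = -5/2)
Z(t, -90 - 1*(-26)) - 1*4200 = -5/2 - 1*4200 = -5/2 - 4200 = -8405/2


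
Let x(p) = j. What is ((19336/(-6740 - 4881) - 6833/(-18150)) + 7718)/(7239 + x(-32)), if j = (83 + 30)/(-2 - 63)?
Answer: 21159032616709/19844389845060 ≈ 1.0662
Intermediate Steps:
j = -113/65 (j = 113/(-65) = 113*(-1/65) = -113/65 ≈ -1.7385)
x(p) = -113/65
((19336/(-6740 - 4881) - 6833/(-18150)) + 7718)/(7239 + x(-32)) = ((19336/(-6740 - 4881) - 6833/(-18150)) + 7718)/(7239 - 113/65) = ((19336/(-11621) - 6833*(-1/18150)) + 7718)/(470422/65) = ((19336*(-1/11621) + 6833/18150) + 7718)*(65/470422) = ((-19336/11621 + 6833/18150) + 7718)*(65/470422) = (-271542107/210921150 + 7718)*(65/470422) = (1627617893593/210921150)*(65/470422) = 21159032616709/19844389845060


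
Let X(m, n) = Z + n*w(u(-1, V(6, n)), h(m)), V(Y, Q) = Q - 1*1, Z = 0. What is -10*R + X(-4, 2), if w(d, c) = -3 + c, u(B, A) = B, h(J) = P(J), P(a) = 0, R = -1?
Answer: 4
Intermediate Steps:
h(J) = 0
V(Y, Q) = -1 + Q (V(Y, Q) = Q - 1 = -1 + Q)
X(m, n) = -3*n (X(m, n) = 0 + n*(-3 + 0) = 0 + n*(-3) = 0 - 3*n = -3*n)
-10*R + X(-4, 2) = -10*(-1) - 3*2 = 10 - 6 = 4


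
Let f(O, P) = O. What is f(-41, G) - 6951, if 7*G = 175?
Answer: -6992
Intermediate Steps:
G = 25 (G = (⅐)*175 = 25)
f(-41, G) - 6951 = -41 - 6951 = -6992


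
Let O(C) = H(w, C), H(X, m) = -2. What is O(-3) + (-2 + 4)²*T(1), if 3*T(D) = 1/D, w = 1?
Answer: -⅔ ≈ -0.66667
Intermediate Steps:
T(D) = 1/(3*D)
O(C) = -2
O(-3) + (-2 + 4)²*T(1) = -2 + (-2 + 4)²*((⅓)/1) = -2 + 2²*((⅓)*1) = -2 + 4*(⅓) = -2 + 4/3 = -⅔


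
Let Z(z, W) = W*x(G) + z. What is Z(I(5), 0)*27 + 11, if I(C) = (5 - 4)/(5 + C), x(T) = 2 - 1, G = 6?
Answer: 137/10 ≈ 13.700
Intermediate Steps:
x(T) = 1
I(C) = 1/(5 + C)
Z(z, W) = W + z (Z(z, W) = W*1 + z = W + z)
Z(I(5), 0)*27 + 11 = (0 + 1/(5 + 5))*27 + 11 = (0 + 1/10)*27 + 11 = (0 + ⅒)*27 + 11 = (⅒)*27 + 11 = 27/10 + 11 = 137/10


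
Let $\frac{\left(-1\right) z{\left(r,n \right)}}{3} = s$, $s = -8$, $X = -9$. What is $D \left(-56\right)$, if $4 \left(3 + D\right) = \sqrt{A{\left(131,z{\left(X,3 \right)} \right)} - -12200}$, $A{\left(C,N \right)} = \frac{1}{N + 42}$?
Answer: $168 - \frac{7 \sqrt{53143266}}{33} \approx -1378.4$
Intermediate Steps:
$z{\left(r,n \right)} = 24$ ($z{\left(r,n \right)} = \left(-3\right) \left(-8\right) = 24$)
$A{\left(C,N \right)} = \frac{1}{42 + N}$
$D = -3 + \frac{\sqrt{53143266}}{264}$ ($D = -3 + \frac{\sqrt{\frac{1}{42 + 24} - -12200}}{4} = -3 + \frac{\sqrt{\frac{1}{66} + 12200}}{4} = -3 + \frac{\sqrt{\frac{805201}{66}}}{4} = -3 + \frac{\frac{1}{66} \sqrt{53143266}}{4} = -3 + \frac{\sqrt{53143266}}{264} \approx 24.613$)
$D \left(-56\right) = \left(-3 + \frac{\sqrt{53143266}}{264}\right) \left(-56\right) = 168 - \frac{7 \sqrt{53143266}}{33}$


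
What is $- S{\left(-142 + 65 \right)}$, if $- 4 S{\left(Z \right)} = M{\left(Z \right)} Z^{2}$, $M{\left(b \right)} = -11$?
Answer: $- \frac{65219}{4} \approx -16305.0$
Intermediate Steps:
$S{\left(Z \right)} = \frac{11 Z^{2}}{4}$ ($S{\left(Z \right)} = - \frac{\left(-11\right) Z^{2}}{4} = \frac{11 Z^{2}}{4}$)
$- S{\left(-142 + 65 \right)} = - \frac{11 \left(-142 + 65\right)^{2}}{4} = - \frac{11 \left(-77\right)^{2}}{4} = - \frac{11 \cdot 5929}{4} = \left(-1\right) \frac{65219}{4} = - \frac{65219}{4}$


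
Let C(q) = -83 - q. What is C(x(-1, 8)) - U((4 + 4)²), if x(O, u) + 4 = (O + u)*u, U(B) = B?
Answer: -199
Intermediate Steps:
x(O, u) = -4 + u*(O + u) (x(O, u) = -4 + (O + u)*u = -4 + u*(O + u))
C(x(-1, 8)) - U((4 + 4)²) = (-83 - (-4 + 8² - 1*8)) - (4 + 4)² = (-83 - (-4 + 64 - 8)) - 1*8² = (-83 - 1*52) - 1*64 = (-83 - 52) - 64 = -135 - 64 = -199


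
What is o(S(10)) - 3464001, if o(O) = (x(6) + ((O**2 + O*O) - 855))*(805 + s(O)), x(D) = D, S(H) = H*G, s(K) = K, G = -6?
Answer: 1267494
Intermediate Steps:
S(H) = -6*H (S(H) = H*(-6) = -6*H)
o(O) = (-849 + 2*O**2)*(805 + O) (o(O) = (6 + ((O**2 + O*O) - 855))*(805 + O) = (6 + ((O**2 + O**2) - 855))*(805 + O) = (6 + (2*O**2 - 855))*(805 + O) = (6 + (-855 + 2*O**2))*(805 + O) = (-849 + 2*O**2)*(805 + O))
o(S(10)) - 3464001 = (-683445 - (-5094)*10 + 2*(-6*10)**3 + 1610*(-6*10)**2) - 3464001 = (-683445 - 849*(-60) + 2*(-60)**3 + 1610*(-60)**2) - 3464001 = (-683445 + 50940 + 2*(-216000) + 1610*3600) - 3464001 = (-683445 + 50940 - 432000 + 5796000) - 3464001 = 4731495 - 3464001 = 1267494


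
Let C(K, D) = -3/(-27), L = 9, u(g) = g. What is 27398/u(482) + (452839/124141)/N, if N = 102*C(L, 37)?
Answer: 58148059603/1017211354 ≈ 57.164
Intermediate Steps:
C(K, D) = ⅑ (C(K, D) = -3*(-1/27) = ⅑)
N = 34/3 (N = 102*(⅑) = 34/3 ≈ 11.333)
27398/u(482) + (452839/124141)/N = 27398/482 + (452839/124141)/(34/3) = 27398*(1/482) + (452839*(1/124141))*(3/34) = 13699/241 + (452839/124141)*(3/34) = 13699/241 + 1358517/4220794 = 58148059603/1017211354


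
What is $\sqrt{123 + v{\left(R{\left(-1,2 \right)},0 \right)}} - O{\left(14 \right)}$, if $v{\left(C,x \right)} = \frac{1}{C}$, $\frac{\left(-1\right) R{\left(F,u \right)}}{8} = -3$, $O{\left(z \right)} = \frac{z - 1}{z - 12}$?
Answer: $- \frac{13}{2} + \frac{\sqrt{17718}}{12} \approx 4.5924$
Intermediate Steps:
$O{\left(z \right)} = \frac{-1 + z}{-12 + z}$
$R{\left(F,u \right)} = 24$ ($R{\left(F,u \right)} = \left(-8\right) \left(-3\right) = 24$)
$\sqrt{123 + v{\left(R{\left(-1,2 \right)},0 \right)}} - O{\left(14 \right)} = \sqrt{123 + \frac{1}{24}} - \frac{-1 + 14}{-12 + 14} = \sqrt{123 + \frac{1}{24}} - \frac{1}{2} \cdot 13 = \sqrt{\frac{2953}{24}} - \frac{1}{2} \cdot 13 = \frac{\sqrt{17718}}{12} - \frac{13}{2} = - \frac{13}{2} + \frac{\sqrt{17718}}{12}$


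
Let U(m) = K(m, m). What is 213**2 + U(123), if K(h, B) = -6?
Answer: 45363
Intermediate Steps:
U(m) = -6
213**2 + U(123) = 213**2 - 6 = 45369 - 6 = 45363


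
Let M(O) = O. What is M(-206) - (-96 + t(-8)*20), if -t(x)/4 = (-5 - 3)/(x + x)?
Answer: -70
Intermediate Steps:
t(x) = 16/x (t(x) = -4*(-5 - 3)/(x + x) = -(-32)/(2*x) = -(-32)*1/(2*x) = -(-16)/x = 16/x)
M(-206) - (-96 + t(-8)*20) = -206 - (-96 + (16/(-8))*20) = -206 - (-96 + (16*(-⅛))*20) = -206 - (-96 - 2*20) = -206 - (-96 - 40) = -206 - 1*(-136) = -206 + 136 = -70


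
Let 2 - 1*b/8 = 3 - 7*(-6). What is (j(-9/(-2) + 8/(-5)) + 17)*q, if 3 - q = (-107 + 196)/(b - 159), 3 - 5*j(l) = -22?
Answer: 35156/503 ≈ 69.893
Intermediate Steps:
b = -344 (b = 16 - 8*(3 - 7*(-6)) = 16 - 8*(3 + 42) = 16 - 8*45 = 16 - 360 = -344)
j(l) = 5 (j(l) = 3/5 - 1/5*(-22) = 3/5 + 22/5 = 5)
q = 1598/503 (q = 3 - (-107 + 196)/(-344 - 159) = 3 - 89/(-503) = 3 - 89*(-1)/503 = 3 - 1*(-89/503) = 3 + 89/503 = 1598/503 ≈ 3.1769)
(j(-9/(-2) + 8/(-5)) + 17)*q = (5 + 17)*(1598/503) = 22*(1598/503) = 35156/503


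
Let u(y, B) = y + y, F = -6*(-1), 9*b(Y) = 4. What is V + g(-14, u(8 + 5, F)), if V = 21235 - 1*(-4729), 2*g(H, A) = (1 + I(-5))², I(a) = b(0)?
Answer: 4206337/162 ≈ 25965.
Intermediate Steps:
b(Y) = 4/9 (b(Y) = (⅑)*4 = 4/9)
I(a) = 4/9
F = 6
u(y, B) = 2*y
g(H, A) = 169/162 (g(H, A) = (1 + 4/9)²/2 = (13/9)²/2 = (½)*(169/81) = 169/162)
V = 25964 (V = 21235 + 4729 = 25964)
V + g(-14, u(8 + 5, F)) = 25964 + 169/162 = 4206337/162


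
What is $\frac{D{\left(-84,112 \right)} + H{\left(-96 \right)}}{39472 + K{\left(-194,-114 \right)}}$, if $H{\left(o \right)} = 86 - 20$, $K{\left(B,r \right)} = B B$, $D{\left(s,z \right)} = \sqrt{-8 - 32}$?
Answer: $\frac{33}{38554} + \frac{i \sqrt{10}}{38554} \approx 0.00085594 + 8.2022 \cdot 10^{-5} i$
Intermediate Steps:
$D{\left(s,z \right)} = 2 i \sqrt{10}$ ($D{\left(s,z \right)} = \sqrt{-40} = 2 i \sqrt{10}$)
$K{\left(B,r \right)} = B^{2}$
$H{\left(o \right)} = 66$
$\frac{D{\left(-84,112 \right)} + H{\left(-96 \right)}}{39472 + K{\left(-194,-114 \right)}} = \frac{2 i \sqrt{10} + 66}{39472 + \left(-194\right)^{2}} = \frac{66 + 2 i \sqrt{10}}{39472 + 37636} = \frac{66 + 2 i \sqrt{10}}{77108} = \left(66 + 2 i \sqrt{10}\right) \frac{1}{77108} = \frac{33}{38554} + \frac{i \sqrt{10}}{38554}$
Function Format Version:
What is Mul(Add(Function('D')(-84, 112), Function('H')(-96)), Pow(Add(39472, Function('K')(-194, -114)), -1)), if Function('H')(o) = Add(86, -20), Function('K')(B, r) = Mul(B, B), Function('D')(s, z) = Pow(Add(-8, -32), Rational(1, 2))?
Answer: Add(Rational(33, 38554), Mul(Rational(1, 38554), I, Pow(10, Rational(1, 2)))) ≈ Add(0.00085594, Mul(8.2022e-5, I))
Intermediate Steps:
Function('D')(s, z) = Mul(2, I, Pow(10, Rational(1, 2))) (Function('D')(s, z) = Pow(-40, Rational(1, 2)) = Mul(2, I, Pow(10, Rational(1, 2))))
Function('K')(B, r) = Pow(B, 2)
Function('H')(o) = 66
Mul(Add(Function('D')(-84, 112), Function('H')(-96)), Pow(Add(39472, Function('K')(-194, -114)), -1)) = Mul(Add(Mul(2, I, Pow(10, Rational(1, 2))), 66), Pow(Add(39472, Pow(-194, 2)), -1)) = Mul(Add(66, Mul(2, I, Pow(10, Rational(1, 2)))), Pow(Add(39472, 37636), -1)) = Mul(Add(66, Mul(2, I, Pow(10, Rational(1, 2)))), Pow(77108, -1)) = Mul(Add(66, Mul(2, I, Pow(10, Rational(1, 2)))), Rational(1, 77108)) = Add(Rational(33, 38554), Mul(Rational(1, 38554), I, Pow(10, Rational(1, 2))))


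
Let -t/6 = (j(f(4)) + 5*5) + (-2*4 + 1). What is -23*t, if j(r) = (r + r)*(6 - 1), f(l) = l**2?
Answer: 24564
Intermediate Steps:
j(r) = 10*r (j(r) = (2*r)*5 = 10*r)
t = -1068 (t = -6*((10*4**2 + 5*5) + (-2*4 + 1)) = -6*((10*16 + 25) + (-8 + 1)) = -6*((160 + 25) - 7) = -6*(185 - 7) = -6*178 = -1068)
-23*t = -23*(-1068) = 24564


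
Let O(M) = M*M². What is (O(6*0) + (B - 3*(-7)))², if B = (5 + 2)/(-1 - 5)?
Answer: 14161/36 ≈ 393.36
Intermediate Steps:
B = -7/6 (B = 7/(-6) = 7*(-⅙) = -7/6 ≈ -1.1667)
O(M) = M³
(O(6*0) + (B - 3*(-7)))² = ((6*0)³ + (-7/6 - 3*(-7)))² = (0³ + (-7/6 + 21))² = (0 + 119/6)² = (119/6)² = 14161/36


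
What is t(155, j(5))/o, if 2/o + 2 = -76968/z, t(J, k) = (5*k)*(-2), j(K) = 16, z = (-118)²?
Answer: 2096320/3481 ≈ 602.22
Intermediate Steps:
z = 13924
t(J, k) = -10*k
o = -3481/13102 (o = 2/(-2 - 76968/13924) = 2/(-2 - 76968*1/13924) = 2/(-2 - 19242/3481) = 2/(-26204/3481) = 2*(-3481/26204) = -3481/13102 ≈ -0.26568)
t(155, j(5))/o = (-10*16)/(-3481/13102) = -160*(-13102/3481) = 2096320/3481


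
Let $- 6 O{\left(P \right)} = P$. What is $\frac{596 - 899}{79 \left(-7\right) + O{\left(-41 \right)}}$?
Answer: $\frac{1818}{3277} \approx 0.55478$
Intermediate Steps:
$O{\left(P \right)} = - \frac{P}{6}$
$\frac{596 - 899}{79 \left(-7\right) + O{\left(-41 \right)}} = \frac{596 - 899}{79 \left(-7\right) - - \frac{41}{6}} = - \frac{303}{-553 + \frac{41}{6}} = - \frac{303}{- \frac{3277}{6}} = \left(-303\right) \left(- \frac{6}{3277}\right) = \frac{1818}{3277}$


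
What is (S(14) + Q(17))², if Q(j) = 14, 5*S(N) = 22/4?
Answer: 22801/100 ≈ 228.01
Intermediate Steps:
S(N) = 11/10 (S(N) = (22/4)/5 = (22*(¼))/5 = (⅕)*(11/2) = 11/10)
(S(14) + Q(17))² = (11/10 + 14)² = (151/10)² = 22801/100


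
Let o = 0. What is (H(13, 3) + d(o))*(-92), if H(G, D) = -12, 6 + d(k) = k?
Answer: 1656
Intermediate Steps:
d(k) = -6 + k
(H(13, 3) + d(o))*(-92) = (-12 + (-6 + 0))*(-92) = (-12 - 6)*(-92) = -18*(-92) = 1656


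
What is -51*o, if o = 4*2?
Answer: -408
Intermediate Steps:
o = 8
-51*o = -51*8 = -408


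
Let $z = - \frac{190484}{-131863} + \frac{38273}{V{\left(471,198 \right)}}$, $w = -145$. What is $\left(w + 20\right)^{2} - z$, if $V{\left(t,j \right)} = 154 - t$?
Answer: $\frac{658120331046}{41800571} \approx 15744.0$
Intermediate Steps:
$z = - \frac{4986409171}{41800571}$ ($z = - \frac{190484}{-131863} + \frac{38273}{154 - 471} = \left(-190484\right) \left(- \frac{1}{131863}\right) + \frac{38273}{154 - 471} = \frac{190484}{131863} + \frac{38273}{-317} = \frac{190484}{131863} + 38273 \left(- \frac{1}{317}\right) = \frac{190484}{131863} - \frac{38273}{317} = - \frac{4986409171}{41800571} \approx -119.29$)
$\left(w + 20\right)^{2} - z = \left(-145 + 20\right)^{2} - - \frac{4986409171}{41800571} = \left(-125\right)^{2} + \frac{4986409171}{41800571} = 15625 + \frac{4986409171}{41800571} = \frac{658120331046}{41800571}$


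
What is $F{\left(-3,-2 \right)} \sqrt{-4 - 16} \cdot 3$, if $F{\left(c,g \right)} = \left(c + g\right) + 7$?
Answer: $12 i \sqrt{5} \approx 26.833 i$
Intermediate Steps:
$F{\left(c,g \right)} = 7 + c + g$
$F{\left(-3,-2 \right)} \sqrt{-4 - 16} \cdot 3 = \left(7 - 3 - 2\right) \sqrt{-4 - 16} \cdot 3 = 2 \sqrt{-20} \cdot 3 = 2 \cdot 2 i \sqrt{5} \cdot 3 = 4 i \sqrt{5} \cdot 3 = 12 i \sqrt{5}$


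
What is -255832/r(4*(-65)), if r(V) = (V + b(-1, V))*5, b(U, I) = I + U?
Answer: 255832/2605 ≈ 98.208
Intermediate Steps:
r(V) = -5 + 10*V (r(V) = (V + (V - 1))*5 = (V + (-1 + V))*5 = (-1 + 2*V)*5 = -5 + 10*V)
-255832/r(4*(-65)) = -255832/(-5 + 10*(4*(-65))) = -255832/(-5 + 10*(-260)) = -255832/(-5 - 2600) = -255832/(-2605) = -255832*(-1/2605) = 255832/2605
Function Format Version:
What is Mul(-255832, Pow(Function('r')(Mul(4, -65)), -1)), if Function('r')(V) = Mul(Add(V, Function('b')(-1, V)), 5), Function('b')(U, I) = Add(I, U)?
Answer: Rational(255832, 2605) ≈ 98.208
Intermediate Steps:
Function('r')(V) = Add(-5, Mul(10, V)) (Function('r')(V) = Mul(Add(V, Add(V, -1)), 5) = Mul(Add(V, Add(-1, V)), 5) = Mul(Add(-1, Mul(2, V)), 5) = Add(-5, Mul(10, V)))
Mul(-255832, Pow(Function('r')(Mul(4, -65)), -1)) = Mul(-255832, Pow(Add(-5, Mul(10, Mul(4, -65))), -1)) = Mul(-255832, Pow(Add(-5, Mul(10, -260)), -1)) = Mul(-255832, Pow(Add(-5, -2600), -1)) = Mul(-255832, Pow(-2605, -1)) = Mul(-255832, Rational(-1, 2605)) = Rational(255832, 2605)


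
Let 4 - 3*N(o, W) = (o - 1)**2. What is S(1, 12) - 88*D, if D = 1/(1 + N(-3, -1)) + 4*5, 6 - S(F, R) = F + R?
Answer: -5213/3 ≈ -1737.7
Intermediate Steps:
N(o, W) = 4/3 - (-1 + o)**2/3 (N(o, W) = 4/3 - (o - 1)**2/3 = 4/3 - (-1 + o)**2/3)
S(F, R) = 6 - F - R (S(F, R) = 6 - (F + R) = 6 + (-F - R) = 6 - F - R)
D = 59/3 (D = 1/(1 + (4/3 - (-1 - 3)**2/3)) + 4*5 = 1/(1 + (4/3 - 1/3*(-4)**2)) + 20 = 1/(1 + (4/3 - 1/3*16)) + 20 = 1/(1 + (4/3 - 16/3)) + 20 = 1/(1 - 4) + 20 = 1/(-3) + 20 = -1/3 + 20 = 59/3 ≈ 19.667)
S(1, 12) - 88*D = (6 - 1*1 - 1*12) - 88*59/3 = (6 - 1 - 12) - 5192/3 = -7 - 5192/3 = -5213/3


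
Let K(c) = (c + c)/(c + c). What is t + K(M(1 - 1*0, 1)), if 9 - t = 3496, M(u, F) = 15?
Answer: -3486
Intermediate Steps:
t = -3487 (t = 9 - 1*3496 = 9 - 3496 = -3487)
K(c) = 1 (K(c) = (2*c)/((2*c)) = (2*c)*(1/(2*c)) = 1)
t + K(M(1 - 1*0, 1)) = -3487 + 1 = -3486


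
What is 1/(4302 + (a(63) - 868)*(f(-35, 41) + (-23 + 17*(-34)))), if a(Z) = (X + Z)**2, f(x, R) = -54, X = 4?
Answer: -1/2367453 ≈ -4.2239e-7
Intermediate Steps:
a(Z) = (4 + Z)**2
1/(4302 + (a(63) - 868)*(f(-35, 41) + (-23 + 17*(-34)))) = 1/(4302 + ((4 + 63)**2 - 868)*(-54 + (-23 + 17*(-34)))) = 1/(4302 + (67**2 - 868)*(-54 + (-23 - 578))) = 1/(4302 + (4489 - 868)*(-54 - 601)) = 1/(4302 + 3621*(-655)) = 1/(4302 - 2371755) = 1/(-2367453) = -1/2367453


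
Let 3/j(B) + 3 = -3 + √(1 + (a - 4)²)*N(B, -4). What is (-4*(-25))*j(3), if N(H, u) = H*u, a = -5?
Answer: 50/327 - 100*√82/327 ≈ -2.6163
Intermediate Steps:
j(B) = 3/(-6 - 4*B*√82) (j(B) = 3/(-3 + (-3 + √(1 + (-5 - 4)²)*(B*(-4)))) = 3/(-3 + (-3 + √(1 + (-9)²)*(-4*B))) = 3/(-3 + (-3 + √(1 + 81)*(-4*B))) = 3/(-3 + (-3 + √82*(-4*B))) = 3/(-3 + (-3 - 4*B*√82)) = 3/(-6 - 4*B*√82))
(-4*(-25))*j(3) = (-4*(-25))*(-3/(6 + 4*3*√82)) = 100*(-3/(6 + 12*√82)) = -300/(6 + 12*√82)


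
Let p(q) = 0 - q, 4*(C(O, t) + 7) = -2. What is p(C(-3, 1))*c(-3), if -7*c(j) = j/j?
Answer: -15/14 ≈ -1.0714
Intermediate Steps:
C(O, t) = -15/2 (C(O, t) = -7 + (¼)*(-2) = -7 - ½ = -15/2)
p(q) = -q
c(j) = -⅐ (c(j) = -j/(7*j) = -⅐*1 = -⅐)
p(C(-3, 1))*c(-3) = -1*(-15/2)*(-⅐) = (15/2)*(-⅐) = -15/14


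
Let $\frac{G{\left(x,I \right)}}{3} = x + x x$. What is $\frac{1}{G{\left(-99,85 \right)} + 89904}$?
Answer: $\frac{1}{119010} \approx 8.4027 \cdot 10^{-6}$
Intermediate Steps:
$G{\left(x,I \right)} = 3 x + 3 x^{2}$ ($G{\left(x,I \right)} = 3 \left(x + x x\right) = 3 \left(x + x^{2}\right) = 3 x + 3 x^{2}$)
$\frac{1}{G{\left(-99,85 \right)} + 89904} = \frac{1}{3 \left(-99\right) \left(1 - 99\right) + 89904} = \frac{1}{3 \left(-99\right) \left(-98\right) + 89904} = \frac{1}{29106 + 89904} = \frac{1}{119010}$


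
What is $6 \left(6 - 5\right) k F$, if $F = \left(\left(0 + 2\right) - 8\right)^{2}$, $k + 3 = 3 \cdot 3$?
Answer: $1296$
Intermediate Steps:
$k = 6$ ($k = -3 + 3 \cdot 3 = -3 + 9 = 6$)
$F = 36$ ($F = \left(2 - 8\right)^{2} = \left(-6\right)^{2} = 36$)
$6 \left(6 - 5\right) k F = 6 \left(6 - 5\right) 6 \cdot 36 = 6 \cdot 1 \cdot 6 \cdot 36 = 6 \cdot 6 \cdot 36 = 36 \cdot 36 = 1296$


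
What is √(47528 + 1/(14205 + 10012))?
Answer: √27873417718209/24217 ≈ 218.01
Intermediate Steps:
√(47528 + 1/(14205 + 10012)) = √(47528 + 1/24217) = √(1150985577/24217) = √27873417718209/24217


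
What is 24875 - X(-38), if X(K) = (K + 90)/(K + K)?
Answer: 472638/19 ≈ 24876.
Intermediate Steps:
X(K) = (90 + K)/(2*K) (X(K) = (90 + K)/((2*K)) = (90 + K)*(1/(2*K)) = (90 + K)/(2*K))
24875 - X(-38) = 24875 - (90 - 38)/(2*(-38)) = 24875 - (-1)*52/(2*38) = 24875 - 1*(-13/19) = 24875 + 13/19 = 472638/19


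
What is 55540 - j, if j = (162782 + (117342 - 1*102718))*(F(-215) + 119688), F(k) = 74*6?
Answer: -21312082052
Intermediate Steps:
F(k) = 444
j = 21312137592 (j = (162782 + (117342 - 1*102718))*(444 + 119688) = (162782 + (117342 - 102718))*120132 = (162782 + 14624)*120132 = 177406*120132 = 21312137592)
55540 - j = 55540 - 1*21312137592 = 55540 - 21312137592 = -21312082052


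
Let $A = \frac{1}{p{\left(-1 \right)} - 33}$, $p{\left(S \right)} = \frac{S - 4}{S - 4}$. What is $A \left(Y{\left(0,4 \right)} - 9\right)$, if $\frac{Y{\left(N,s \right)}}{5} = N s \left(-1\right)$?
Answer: $\frac{9}{32} \approx 0.28125$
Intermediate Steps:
$p{\left(S \right)} = 1$ ($p{\left(S \right)} = \frac{-4 + S}{-4 + S} = 1$)
$Y{\left(N,s \right)} = - 5 N s$ ($Y{\left(N,s \right)} = 5 N s \left(-1\right) = 5 \left(- N s\right) = - 5 N s$)
$A = - \frac{1}{32}$ ($A = \frac{1}{1 - 33} = \frac{1}{-32} = - \frac{1}{32} \approx -0.03125$)
$A \left(Y{\left(0,4 \right)} - 9\right) = - \frac{\left(-5\right) 0 \cdot 4 - 9}{32} = - \frac{0 - 9}{32} = \left(- \frac{1}{32}\right) \left(-9\right) = \frac{9}{32}$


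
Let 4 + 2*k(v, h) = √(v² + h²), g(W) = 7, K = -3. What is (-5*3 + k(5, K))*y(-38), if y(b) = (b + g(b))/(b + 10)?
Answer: -527/28 + 31*√34/56 ≈ -15.594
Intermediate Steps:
k(v, h) = -2 + √(h² + v²)/2 (k(v, h) = -2 + √(v² + h²)/2 = -2 + √(h² + v²)/2)
y(b) = (7 + b)/(10 + b) (y(b) = (b + 7)/(b + 10) = (7 + b)/(10 + b))
(-5*3 + k(5, K))*y(-38) = (-5*3 + (-2 + √((-3)² + 5²)/2))*((7 - 38)/(10 - 38)) = (-15 + (-2 + √(9 + 25)/2))*(-31/(-28)) = (-15 + (-2 + √34/2))*(-1/28*(-31)) = (-17 + √34/2)*(31/28) = -527/28 + 31*√34/56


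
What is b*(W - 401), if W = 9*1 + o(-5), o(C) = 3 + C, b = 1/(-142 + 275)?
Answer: -394/133 ≈ -2.9624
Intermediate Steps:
b = 1/133 ≈ 0.0075188
W = 7 (W = 9*1 + (3 - 5) = 9 - 2 = 7)
b*(W - 401) = (7 - 401)/133 = (1/133)*(-394) = -394/133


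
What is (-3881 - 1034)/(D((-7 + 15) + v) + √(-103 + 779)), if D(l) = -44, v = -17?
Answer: 4915/18 ≈ 273.06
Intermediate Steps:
(-3881 - 1034)/(D((-7 + 15) + v) + √(-103 + 779)) = (-3881 - 1034)/(-44 + √(-103 + 779)) = -4915/(-44 + √676) = -4915/(-44 + 26) = -4915/(-18) = -4915*(-1/18) = 4915/18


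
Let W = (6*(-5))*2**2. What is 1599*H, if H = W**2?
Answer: 23025600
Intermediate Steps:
W = -120 (W = -30*4 = -120)
H = 14400 (H = (-120)**2 = 14400)
1599*H = 1599*14400 = 23025600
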